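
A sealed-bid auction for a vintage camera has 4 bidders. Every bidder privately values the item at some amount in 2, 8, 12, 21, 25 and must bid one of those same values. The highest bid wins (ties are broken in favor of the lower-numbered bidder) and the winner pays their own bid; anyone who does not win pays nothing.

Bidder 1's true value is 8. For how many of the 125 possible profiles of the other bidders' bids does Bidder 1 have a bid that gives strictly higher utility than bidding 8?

Others bid (2, 2, 2): truth gives 0; bid 2 gives 6 > 0. Violating.
Others bid (2, 2, 8): truth gives 0; no alternative beats it.
Others bid (2, 2, 12): truth gives 0; no alternative beats it.
(Checking all 125 profiles: 1 has a profitable deviation, 124 do not.)

1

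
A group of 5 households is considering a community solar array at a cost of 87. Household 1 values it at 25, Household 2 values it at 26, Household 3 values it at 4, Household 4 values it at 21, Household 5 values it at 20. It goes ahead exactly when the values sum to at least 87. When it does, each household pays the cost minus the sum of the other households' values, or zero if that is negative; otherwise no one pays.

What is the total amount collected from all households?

Total value 96 ≥ cost 87, so it is built.
Household 1: others sum to 71; max(0, 87 - 71) = 16.
Household 2: others sum to 70; max(0, 87 - 70) = 17.
Household 3: others sum to 92; max(0, 87 - 92) = 0.
Household 4: others sum to 75; max(0, 87 - 75) = 12.
Household 5: others sum to 76; max(0, 87 - 76) = 11.
Total collected = 16 + 17 + 0 + 12 + 11 = 56.

56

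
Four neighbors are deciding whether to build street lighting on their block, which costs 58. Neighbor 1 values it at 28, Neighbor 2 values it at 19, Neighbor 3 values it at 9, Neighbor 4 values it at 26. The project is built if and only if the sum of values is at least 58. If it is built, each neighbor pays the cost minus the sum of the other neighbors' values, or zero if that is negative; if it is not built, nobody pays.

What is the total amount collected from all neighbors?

6

Total value 82 ≥ cost 58, so it is built.
Neighbor 1: others sum to 54; max(0, 58 - 54) = 4.
Neighbor 2: others sum to 63; max(0, 58 - 63) = 0.
Neighbor 3: others sum to 73; max(0, 58 - 73) = 0.
Neighbor 4: others sum to 56; max(0, 58 - 56) = 2.
Total collected = 4 + 0 + 0 + 2 = 6.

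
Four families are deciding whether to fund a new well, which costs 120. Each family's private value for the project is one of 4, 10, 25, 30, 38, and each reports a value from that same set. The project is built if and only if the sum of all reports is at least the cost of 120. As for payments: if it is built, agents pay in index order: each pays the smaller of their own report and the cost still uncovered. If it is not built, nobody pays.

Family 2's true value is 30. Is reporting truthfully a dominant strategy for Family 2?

No

Consider the case where Family 1 reports 25, Family 3 reports 38 and Family 4 reports 38.
Truthful report 30: project built, pays 30, utility 30 - 30 = 0.
Report 25 instead: project built, pays 25, utility 30 - 25 = 5.
Since 5 > 0, reporting 25 is strictly better here, so truthful reporting is not dominant.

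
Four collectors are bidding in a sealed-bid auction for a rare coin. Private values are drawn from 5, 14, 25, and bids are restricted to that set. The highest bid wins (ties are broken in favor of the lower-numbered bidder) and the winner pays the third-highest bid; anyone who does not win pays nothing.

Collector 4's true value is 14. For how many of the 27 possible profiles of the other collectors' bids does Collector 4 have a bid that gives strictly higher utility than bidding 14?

3

Others bid (5, 5, 14): truth gives 0; bid 25 gives 9 > 0. Violating.
Others bid (5, 14, 5): truth gives 0; bid 25 gives 9 > 0. Violating.
Others bid (14, 5, 5): truth gives 0; bid 25 gives 9 > 0. Violating.
Others bid (5, 5, 5): truth gives 9; no alternative beats it.
Others bid (5, 5, 25): truth gives 0; no alternative beats it.
(Checking all 27 profiles: 3 have a profitable deviation, 24 do not.)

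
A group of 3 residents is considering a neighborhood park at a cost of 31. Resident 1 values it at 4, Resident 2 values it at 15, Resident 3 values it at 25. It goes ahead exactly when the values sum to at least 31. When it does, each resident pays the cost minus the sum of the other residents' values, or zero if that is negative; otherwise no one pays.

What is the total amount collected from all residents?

14

Total value 44 ≥ cost 31, so it is built.
Resident 1: others sum to 40; max(0, 31 - 40) = 0.
Resident 2: others sum to 29; max(0, 31 - 29) = 2.
Resident 3: others sum to 19; max(0, 31 - 19) = 12.
Total collected = 0 + 2 + 12 = 14.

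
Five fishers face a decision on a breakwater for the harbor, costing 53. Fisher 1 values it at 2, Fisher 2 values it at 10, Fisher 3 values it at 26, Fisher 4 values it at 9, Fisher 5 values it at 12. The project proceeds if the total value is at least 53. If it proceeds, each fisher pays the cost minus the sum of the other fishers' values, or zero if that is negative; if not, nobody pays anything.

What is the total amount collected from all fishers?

Total value 59 ≥ cost 53, so it is built.
Fisher 1: others sum to 57; max(0, 53 - 57) = 0.
Fisher 2: others sum to 49; max(0, 53 - 49) = 4.
Fisher 3: others sum to 33; max(0, 53 - 33) = 20.
Fisher 4: others sum to 50; max(0, 53 - 50) = 3.
Fisher 5: others sum to 47; max(0, 53 - 47) = 6.
Total collected = 0 + 4 + 20 + 3 + 6 = 33.

33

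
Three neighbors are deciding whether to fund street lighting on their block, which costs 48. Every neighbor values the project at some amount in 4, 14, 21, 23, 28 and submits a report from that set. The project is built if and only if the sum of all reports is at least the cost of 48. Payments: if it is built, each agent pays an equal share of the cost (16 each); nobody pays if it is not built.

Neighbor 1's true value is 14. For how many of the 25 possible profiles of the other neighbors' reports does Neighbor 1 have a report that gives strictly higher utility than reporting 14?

7

Others report (14, 21): truth gives -2; report 4 gives 0 > -2. Violating.
Others report (14, 23): truth gives -2; report 4 gives 0 > -2. Violating.
Others report (14, 28): truth gives -2; report 4 gives 0 > -2. Violating.
Others report (21, 14): truth gives -2; report 4 gives 0 > -2. Violating.
Others report (4, 4): truth gives 0; no alternative beats it.
Others report (4, 14): truth gives 0; no alternative beats it.
(Checking all 25 profiles: 7 have a profitable deviation, 18 do not.)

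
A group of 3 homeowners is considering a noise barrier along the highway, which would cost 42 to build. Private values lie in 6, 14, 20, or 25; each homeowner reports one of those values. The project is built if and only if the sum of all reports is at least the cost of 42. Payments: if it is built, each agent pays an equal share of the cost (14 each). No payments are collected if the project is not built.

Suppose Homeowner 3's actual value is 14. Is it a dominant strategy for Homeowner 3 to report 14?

Yes

Check each profile of the others' reports and compare truth against every alternative report.
Others report (6, 6): truth gives 0, best alternative gives 0.
Others report (6, 14): truth gives 0, best alternative gives 0.
Others report (6, 20): truth gives 0, best alternative gives 0.
Others report (6, 25): truth gives 0, best alternative gives 0.
Others report (14, 6): truth gives 0, best alternative gives 0.
Others report (14, 14): truth gives 0, best alternative gives 0.
(Remaining 10 profiles checked similarly; truth is weakly best in each.)
In every case the truthful report is at least as good as any alternative, so it is a dominant strategy.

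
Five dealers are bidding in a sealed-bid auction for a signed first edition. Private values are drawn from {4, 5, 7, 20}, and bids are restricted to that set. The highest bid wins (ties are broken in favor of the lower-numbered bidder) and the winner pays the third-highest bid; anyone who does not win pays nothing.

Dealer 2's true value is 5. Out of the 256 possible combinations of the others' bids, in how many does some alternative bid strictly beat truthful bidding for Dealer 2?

Others bid (4, 4, 4, 7): truth gives 0; bid 7 gives 1 > 0. Violating.
Others bid (4, 4, 4, 20): truth gives 0; bid 20 gives 1 > 0. Violating.
Others bid (4, 4, 7, 4): truth gives 0; bid 7 gives 1 > 0. Violating.
Others bid (4, 4, 20, 4): truth gives 0; bid 20 gives 1 > 0. Violating.
Others bid (4, 4, 4, 4): truth gives 1; no alternative beats it.
Others bid (4, 4, 4, 5): truth gives 1; no alternative beats it.
(Checking all 256 profiles: 8 have a profitable deviation, 248 do not.)

8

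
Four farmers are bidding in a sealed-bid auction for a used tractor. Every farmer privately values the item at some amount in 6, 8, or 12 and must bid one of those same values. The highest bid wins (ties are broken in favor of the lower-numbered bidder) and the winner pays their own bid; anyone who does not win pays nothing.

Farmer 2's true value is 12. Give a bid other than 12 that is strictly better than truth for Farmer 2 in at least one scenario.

Suppose Farmer 1 bids 6, Farmer 3 bids 6 and Farmer 4 bids 6.
Bid 12: wins, pays 12, utility 12 - 12 = 0.
Bid 8: wins, pays 8, utility 12 - 8 = 4.
So bidding 8 beats truth here (4 > 0).

8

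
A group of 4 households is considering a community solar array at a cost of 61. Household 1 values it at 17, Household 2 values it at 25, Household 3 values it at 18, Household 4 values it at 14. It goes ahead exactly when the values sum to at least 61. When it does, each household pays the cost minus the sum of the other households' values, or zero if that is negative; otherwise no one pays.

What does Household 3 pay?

Total value 74 ≥ cost 61, so the project is built.
The other households' values sum to 56.
Cost minus that sum is 61 - 56 = 5.

5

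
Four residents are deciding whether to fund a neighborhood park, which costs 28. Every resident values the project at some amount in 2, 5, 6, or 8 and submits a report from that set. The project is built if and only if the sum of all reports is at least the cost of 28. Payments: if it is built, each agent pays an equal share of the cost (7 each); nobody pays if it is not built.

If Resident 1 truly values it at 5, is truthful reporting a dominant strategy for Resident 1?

No

Consider the case where Resident 2 reports 8, Resident 3 reports 8 and Resident 4 reports 8.
Truthful report 5: project built, pays 7, utility 5 - 7 = -2.
Report 2 instead: project not built, utility 0.
Since 0 > -2, reporting 2 is strictly better here, so truthful reporting is not dominant.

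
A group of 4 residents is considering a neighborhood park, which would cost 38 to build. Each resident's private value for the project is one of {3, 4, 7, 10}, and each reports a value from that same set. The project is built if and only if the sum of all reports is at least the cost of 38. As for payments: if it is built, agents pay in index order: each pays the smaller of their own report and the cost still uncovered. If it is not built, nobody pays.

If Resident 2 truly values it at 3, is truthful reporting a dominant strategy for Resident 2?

Yes

Check each profile of the others' reports and compare truth against every alternative report.
Others report (3, 3, 3): truth gives 0, best alternative gives 0.
Others report (3, 3, 4): truth gives 0, best alternative gives 0.
Others report (3, 3, 7): truth gives 0, best alternative gives 0.
Others report (3, 3, 10): truth gives 0, best alternative gives 0.
Others report (3, 4, 3): truth gives 0, best alternative gives 0.
Others report (3, 4, 4): truth gives 0, best alternative gives 0.
(Remaining 58 profiles checked similarly; truth is weakly best in each.)
In every case the truthful report is at least as good as any alternative, so it is a dominant strategy.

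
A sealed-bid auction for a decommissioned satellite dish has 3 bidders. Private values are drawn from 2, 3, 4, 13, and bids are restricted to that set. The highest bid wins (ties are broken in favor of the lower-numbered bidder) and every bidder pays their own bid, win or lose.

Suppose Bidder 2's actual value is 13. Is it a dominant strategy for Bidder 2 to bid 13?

Consider the case where Bidder 1 bids 2 and Bidder 3 bids 2.
Truthful bid 13: wins, pays 13, utility 13 - 13 = 0.
Bid 3 instead: wins, pays 3, utility 13 - 3 = 10.
Since 10 > 0, bidding 3 is strictly better here, so truthful bidding is not dominant.

No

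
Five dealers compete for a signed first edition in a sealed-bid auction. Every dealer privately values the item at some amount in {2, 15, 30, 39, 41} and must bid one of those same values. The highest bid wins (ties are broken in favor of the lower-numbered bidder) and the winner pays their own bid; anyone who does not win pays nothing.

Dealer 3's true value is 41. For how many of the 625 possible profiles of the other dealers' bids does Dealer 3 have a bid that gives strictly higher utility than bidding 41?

144

Others bid (2, 2, 2, 2): truth gives 0; bid 15 gives 26 > 0. Violating.
Others bid (2, 2, 2, 15): truth gives 0; bid 15 gives 26 > 0. Violating.
Others bid (2, 2, 2, 30): truth gives 0; bid 30 gives 11 > 0. Violating.
Others bid (2, 2, 2, 39): truth gives 0; bid 39 gives 2 > 0. Violating.
Others bid (2, 2, 2, 41): truth gives 0; no alternative beats it.
Others bid (2, 2, 15, 41): truth gives 0; no alternative beats it.
(Checking all 625 profiles: 144 have a profitable deviation, 481 do not.)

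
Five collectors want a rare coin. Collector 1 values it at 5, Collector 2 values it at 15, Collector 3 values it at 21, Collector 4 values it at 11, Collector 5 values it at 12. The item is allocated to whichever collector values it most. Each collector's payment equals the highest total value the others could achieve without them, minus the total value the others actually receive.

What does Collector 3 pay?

Collector 3 has the highest value and receives the item.
Without Collector 3, the item would go to the next-highest value, 15, so the others could achieve 15.
With Collector 3 present and winning, the others receive nothing, so their total is 0.
Payment = 15 - 0 = 15.

15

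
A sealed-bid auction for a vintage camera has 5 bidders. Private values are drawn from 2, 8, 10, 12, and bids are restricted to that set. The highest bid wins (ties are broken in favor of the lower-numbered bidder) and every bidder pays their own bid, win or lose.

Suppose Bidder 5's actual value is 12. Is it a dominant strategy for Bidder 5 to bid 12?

No

Consider the case where Bidder 1 bids 2, Bidder 2 bids 2, Bidder 3 bids 2 and Bidder 4 bids 2.
Truthful bid 12: wins, pays 12, utility 12 - 12 = 0.
Bid 8 instead: wins, pays 8, utility 12 - 8 = 4.
Since 4 > 0, bidding 8 is strictly better here, so truthful bidding is not dominant.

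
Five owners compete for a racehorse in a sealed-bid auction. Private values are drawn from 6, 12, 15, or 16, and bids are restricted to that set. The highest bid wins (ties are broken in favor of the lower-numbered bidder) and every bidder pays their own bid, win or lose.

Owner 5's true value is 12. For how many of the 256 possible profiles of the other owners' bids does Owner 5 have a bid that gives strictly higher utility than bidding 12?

255

Others bid (6, 6, 6, 12): truth gives -12; bid 15 gives -3 > -12. Violating.
Others bid (6, 6, 6, 15): truth gives -12; bid 16 gives -4 > -12. Violating.
Others bid (6, 6, 6, 16): truth gives -12; bid 6 gives -6 > -12. Violating.
Others bid (6, 6, 12, 6): truth gives -12; bid 15 gives -3 > -12. Violating.
Others bid (6, 6, 6, 6): truth gives 0; no alternative beats it.
(Checking all 256 profiles: 255 have a profitable deviation, 1 does not.)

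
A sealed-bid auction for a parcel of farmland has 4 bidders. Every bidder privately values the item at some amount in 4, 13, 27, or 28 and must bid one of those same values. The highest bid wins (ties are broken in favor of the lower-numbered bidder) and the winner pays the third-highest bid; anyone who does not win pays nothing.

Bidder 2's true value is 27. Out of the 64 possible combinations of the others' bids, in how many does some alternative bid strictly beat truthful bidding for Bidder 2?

Others bid (4, 4, 28): truth gives 0; bid 28 gives 23 > 0. Violating.
Others bid (4, 13, 28): truth gives 0; bid 28 gives 14 > 0. Violating.
Others bid (4, 28, 4): truth gives 0; bid 28 gives 23 > 0. Violating.
Others bid (4, 28, 13): truth gives 0; bid 28 gives 14 > 0. Violating.
Others bid (4, 4, 4): truth gives 23; no alternative beats it.
Others bid (4, 4, 13): truth gives 23; no alternative beats it.
(Checking all 64 profiles: 12 have a profitable deviation, 52 do not.)

12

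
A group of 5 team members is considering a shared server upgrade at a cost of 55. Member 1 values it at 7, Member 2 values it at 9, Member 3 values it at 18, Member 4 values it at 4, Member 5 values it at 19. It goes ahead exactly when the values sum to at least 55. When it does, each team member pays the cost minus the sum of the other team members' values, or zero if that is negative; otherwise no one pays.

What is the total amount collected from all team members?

47

Total value 57 ≥ cost 55, so it is built.
Member 1: others sum to 50; max(0, 55 - 50) = 5.
Member 2: others sum to 48; max(0, 55 - 48) = 7.
Member 3: others sum to 39; max(0, 55 - 39) = 16.
Member 4: others sum to 53; max(0, 55 - 53) = 2.
Member 5: others sum to 38; max(0, 55 - 38) = 17.
Total collected = 5 + 7 + 16 + 2 + 17 = 47.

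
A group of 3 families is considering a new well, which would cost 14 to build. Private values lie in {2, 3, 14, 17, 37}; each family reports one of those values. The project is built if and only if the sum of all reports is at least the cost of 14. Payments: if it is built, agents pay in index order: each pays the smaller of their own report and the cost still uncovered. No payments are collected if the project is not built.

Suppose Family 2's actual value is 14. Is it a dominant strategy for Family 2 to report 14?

Consider the case where Family 1 reports 2 and Family 3 reports 14.
Truthful report 14: project built, pays 12, utility 14 - 12 = 2.
Report 2 instead: project built, pays 2, utility 14 - 2 = 12.
Since 12 > 2, reporting 2 is strictly better here, so truthful reporting is not dominant.

No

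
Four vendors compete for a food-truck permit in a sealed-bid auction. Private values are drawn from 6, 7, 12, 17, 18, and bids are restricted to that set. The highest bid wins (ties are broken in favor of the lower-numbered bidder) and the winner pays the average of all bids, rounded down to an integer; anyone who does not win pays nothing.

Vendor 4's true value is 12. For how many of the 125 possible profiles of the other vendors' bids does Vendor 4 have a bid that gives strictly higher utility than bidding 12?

Others bid (6, 6, 6): truth gives 5; bid 7 gives 6 > 5. Violating.
Others bid (6, 6, 12): truth gives 0; bid 17 gives 2 > 0. Violating.
Others bid (6, 6, 17): truth gives 0; bid 18 gives 1 > 0. Violating.
Others bid (6, 7, 12): truth gives 0; bid 17 gives 2 > 0. Violating.
Others bid (6, 6, 7): truth gives 5; no alternative beats it.
Others bid (6, 6, 18): truth gives 0; no alternative beats it.
(Checking all 125 profiles: 19 have a profitable deviation, 106 do not.)

19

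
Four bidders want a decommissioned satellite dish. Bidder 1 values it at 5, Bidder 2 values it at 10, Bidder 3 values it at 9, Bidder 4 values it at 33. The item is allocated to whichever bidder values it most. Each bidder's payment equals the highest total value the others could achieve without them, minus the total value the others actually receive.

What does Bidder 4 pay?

Bidder 4 has the highest value and receives the item.
Without Bidder 4, the item would go to the next-highest value, 10, so the others could achieve 10.
With Bidder 4 present and winning, the others receive nothing, so their total is 0.
Payment = 10 - 0 = 10.

10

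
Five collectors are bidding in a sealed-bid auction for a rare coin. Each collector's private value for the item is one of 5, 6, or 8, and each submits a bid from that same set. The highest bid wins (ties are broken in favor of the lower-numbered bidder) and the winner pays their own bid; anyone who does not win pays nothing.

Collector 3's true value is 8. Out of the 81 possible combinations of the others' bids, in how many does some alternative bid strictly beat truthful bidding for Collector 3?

4

Others bid (5, 5, 5, 5): truth gives 0; bid 6 gives 2 > 0. Violating.
Others bid (5, 5, 5, 6): truth gives 0; bid 6 gives 2 > 0. Violating.
Others bid (5, 5, 6, 5): truth gives 0; bid 6 gives 2 > 0. Violating.
Others bid (5, 5, 6, 6): truth gives 0; bid 6 gives 2 > 0. Violating.
Others bid (5, 5, 5, 8): truth gives 0; no alternative beats it.
Others bid (5, 5, 6, 8): truth gives 0; no alternative beats it.
(Checking all 81 profiles: 4 have a profitable deviation, 77 do not.)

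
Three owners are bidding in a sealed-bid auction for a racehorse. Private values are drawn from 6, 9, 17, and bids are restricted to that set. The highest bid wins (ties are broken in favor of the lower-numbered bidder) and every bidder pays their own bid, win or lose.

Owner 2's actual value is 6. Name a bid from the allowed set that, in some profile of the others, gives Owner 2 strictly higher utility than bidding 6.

Suppose Owner 1 bids 6 and Owner 3 bids 6.
Bid 6: loses but pays 6, utility -6.
Bid 9: wins, pays 9, utility 6 - 9 = -3.
So bidding 9 beats truth here (-3 > -6).

9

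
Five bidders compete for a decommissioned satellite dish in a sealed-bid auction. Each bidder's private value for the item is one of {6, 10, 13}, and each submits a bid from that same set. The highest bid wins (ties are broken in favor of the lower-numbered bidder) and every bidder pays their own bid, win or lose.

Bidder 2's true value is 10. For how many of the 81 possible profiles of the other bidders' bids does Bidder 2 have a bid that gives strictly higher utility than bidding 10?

73

Others bid (6, 6, 6, 13): truth gives -10; bid 13 gives -3 > -10. Violating.
Others bid (6, 6, 10, 13): truth gives -10; bid 13 gives -3 > -10. Violating.
Others bid (6, 6, 13, 6): truth gives -10; bid 13 gives -3 > -10. Violating.
Others bid (6, 6, 13, 10): truth gives -10; bid 13 gives -3 > -10. Violating.
Others bid (6, 6, 6, 6): truth gives 0; no alternative beats it.
Others bid (6, 6, 6, 10): truth gives 0; no alternative beats it.
(Checking all 81 profiles: 73 have a profitable deviation, 8 do not.)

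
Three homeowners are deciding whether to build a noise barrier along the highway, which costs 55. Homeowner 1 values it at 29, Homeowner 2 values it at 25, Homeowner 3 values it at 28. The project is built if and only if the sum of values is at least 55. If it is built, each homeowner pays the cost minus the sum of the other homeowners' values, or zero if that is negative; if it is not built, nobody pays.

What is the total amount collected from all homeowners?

3

Total value 82 ≥ cost 55, so it is built.
Homeowner 1: others sum to 53; max(0, 55 - 53) = 2.
Homeowner 2: others sum to 57; max(0, 55 - 57) = 0.
Homeowner 3: others sum to 54; max(0, 55 - 54) = 1.
Total collected = 2 + 0 + 1 = 3.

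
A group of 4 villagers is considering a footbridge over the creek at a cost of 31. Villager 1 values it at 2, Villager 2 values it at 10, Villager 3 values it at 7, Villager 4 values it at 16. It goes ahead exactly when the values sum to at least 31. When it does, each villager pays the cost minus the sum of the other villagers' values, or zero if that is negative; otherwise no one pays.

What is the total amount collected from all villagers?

Total value 35 ≥ cost 31, so it is built.
Villager 1: others sum to 33; max(0, 31 - 33) = 0.
Villager 2: others sum to 25; max(0, 31 - 25) = 6.
Villager 3: others sum to 28; max(0, 31 - 28) = 3.
Villager 4: others sum to 19; max(0, 31 - 19) = 12.
Total collected = 0 + 6 + 3 + 12 = 21.

21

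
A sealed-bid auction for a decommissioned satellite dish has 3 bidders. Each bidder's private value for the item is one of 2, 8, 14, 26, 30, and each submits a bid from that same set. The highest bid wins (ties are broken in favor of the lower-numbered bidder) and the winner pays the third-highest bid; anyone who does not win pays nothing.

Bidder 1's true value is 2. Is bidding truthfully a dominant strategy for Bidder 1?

Yes

Check each profile of the others' bids and compare truth against every alternative bid.
Others bid (8, 8): truth gives 0, best alternative gives -6.
Others bid (2, 2): truth gives 0, best alternative gives 0.
Others bid (2, 8): truth gives 0, best alternative gives 0.
Others bid (2, 14): truth gives 0, best alternative gives 0.
Others bid (2, 26): truth gives 0, best alternative gives 0.
Others bid (2, 30): truth gives 0, best alternative gives 0.
(Remaining 19 profiles checked similarly; truth is weakly best in each.)
In every case the truthful bid is at least as good as any alternative, so it is a dominant strategy.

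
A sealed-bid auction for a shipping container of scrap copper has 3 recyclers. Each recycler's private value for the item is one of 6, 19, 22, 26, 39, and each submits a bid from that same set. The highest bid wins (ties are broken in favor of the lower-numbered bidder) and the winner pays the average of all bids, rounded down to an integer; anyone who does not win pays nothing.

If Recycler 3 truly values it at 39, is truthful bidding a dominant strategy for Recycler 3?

No

Consider the case where Recycler 1 bids 6 and Recycler 2 bids 6.
Truthful bid 39: wins, pays 17, utility 39 - 17 = 22.
Bid 19 instead: wins, pays 10, utility 39 - 10 = 29.
Since 29 > 22, bidding 19 is strictly better here, so truthful bidding is not dominant.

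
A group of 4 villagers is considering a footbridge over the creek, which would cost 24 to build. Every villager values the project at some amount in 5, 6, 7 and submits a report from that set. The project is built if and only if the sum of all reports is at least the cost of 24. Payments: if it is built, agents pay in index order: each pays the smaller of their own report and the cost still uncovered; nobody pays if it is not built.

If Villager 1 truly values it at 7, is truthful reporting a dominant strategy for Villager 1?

No

Consider the case where Villager 2 reports 5, Villager 3 reports 6 and Villager 4 reports 7.
Truthful report 7: project built, pays 7, utility 7 - 7 = 0.
Report 6 instead: project built, pays 6, utility 7 - 6 = 1.
Since 1 > 0, reporting 6 is strictly better here, so truthful reporting is not dominant.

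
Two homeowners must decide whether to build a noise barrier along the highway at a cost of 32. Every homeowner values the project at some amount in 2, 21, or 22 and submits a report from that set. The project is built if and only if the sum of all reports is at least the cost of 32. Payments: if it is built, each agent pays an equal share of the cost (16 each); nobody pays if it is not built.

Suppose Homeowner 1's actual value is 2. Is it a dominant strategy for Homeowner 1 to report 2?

Yes

Check each profile of the others' reports and compare truth against every alternative report.
Others report (21): truth gives 0, best alternative gives -14.
Others report (22): truth gives 0, best alternative gives -14.
Others report (2): truth gives 0, best alternative gives 0.
In every case the truthful report is at least as good as any alternative, so it is a dominant strategy.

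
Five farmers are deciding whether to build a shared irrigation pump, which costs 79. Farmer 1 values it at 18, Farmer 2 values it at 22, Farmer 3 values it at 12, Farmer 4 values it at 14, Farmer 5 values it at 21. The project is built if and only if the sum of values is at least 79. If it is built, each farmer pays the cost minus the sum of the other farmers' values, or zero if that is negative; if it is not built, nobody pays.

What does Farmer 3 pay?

Total value 87 ≥ cost 79, so the project is built.
The other farmers' values sum to 75.
Cost minus that sum is 79 - 75 = 4.

4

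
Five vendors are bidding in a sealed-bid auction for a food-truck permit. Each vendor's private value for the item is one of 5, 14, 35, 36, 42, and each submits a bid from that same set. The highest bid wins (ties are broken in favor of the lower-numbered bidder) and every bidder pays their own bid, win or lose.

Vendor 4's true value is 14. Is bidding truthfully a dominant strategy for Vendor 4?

Consider the case where Vendor 1 bids 5, Vendor 2 bids 5, Vendor 3 bids 5 and Vendor 5 bids 35.
Truthful bid 14: loses but pays 14, utility -14.
Bid 5 instead: loses but pays 5, utility -5.
Since -5 > -14, bidding 5 is strictly better here, so truthful bidding is not dominant.

No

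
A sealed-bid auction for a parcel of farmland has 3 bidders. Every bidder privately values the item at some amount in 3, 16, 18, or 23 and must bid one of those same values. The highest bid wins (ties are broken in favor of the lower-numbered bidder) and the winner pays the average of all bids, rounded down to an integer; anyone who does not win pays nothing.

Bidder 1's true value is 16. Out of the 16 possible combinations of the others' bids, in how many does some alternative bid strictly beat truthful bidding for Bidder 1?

3

Others bid (3, 3): truth gives 9; bid 3 gives 13 > 9. Violating.
Others bid (3, 18): truth gives 0; bid 18 gives 3 > 0. Violating.
Others bid (18, 3): truth gives 0; bid 18 gives 3 > 0. Violating.
Others bid (3, 16): truth gives 5; no alternative beats it.
Others bid (3, 23): truth gives 0; no alternative beats it.
(Checking all 16 profiles: 3 have a profitable deviation, 13 do not.)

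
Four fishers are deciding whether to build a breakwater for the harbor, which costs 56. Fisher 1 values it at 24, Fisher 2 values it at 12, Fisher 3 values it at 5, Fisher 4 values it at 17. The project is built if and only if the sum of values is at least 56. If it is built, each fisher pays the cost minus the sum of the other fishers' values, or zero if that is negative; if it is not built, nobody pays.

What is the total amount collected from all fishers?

50

Total value 58 ≥ cost 56, so it is built.
Fisher 1: others sum to 34; max(0, 56 - 34) = 22.
Fisher 2: others sum to 46; max(0, 56 - 46) = 10.
Fisher 3: others sum to 53; max(0, 56 - 53) = 3.
Fisher 4: others sum to 41; max(0, 56 - 41) = 15.
Total collected = 22 + 10 + 3 + 15 = 50.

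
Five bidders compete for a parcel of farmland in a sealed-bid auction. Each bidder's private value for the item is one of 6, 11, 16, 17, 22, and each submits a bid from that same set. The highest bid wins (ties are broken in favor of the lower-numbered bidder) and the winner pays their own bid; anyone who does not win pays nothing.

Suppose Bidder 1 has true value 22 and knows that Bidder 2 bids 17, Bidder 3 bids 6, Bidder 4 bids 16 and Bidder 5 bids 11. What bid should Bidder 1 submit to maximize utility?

Bid 6: loses, pays 0, utility 0.
Bid 11: loses, pays 0, utility 0.
Bid 16: loses, pays 0, utility 0.
Bid 17: wins, pays 17, utility 22 - 17 = 5.
Bid 22: wins, pays 22, utility 22 - 22 = 0.
The best choice is 17 with utility 5.

17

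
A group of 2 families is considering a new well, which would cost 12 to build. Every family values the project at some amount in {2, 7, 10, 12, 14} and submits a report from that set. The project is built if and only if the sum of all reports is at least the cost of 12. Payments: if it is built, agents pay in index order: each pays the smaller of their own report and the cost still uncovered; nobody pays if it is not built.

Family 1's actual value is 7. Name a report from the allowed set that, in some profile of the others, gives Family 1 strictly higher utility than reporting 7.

Suppose Family 2 reports 10.
Report 7: project built, pays 7, utility 7 - 7 = 0.
Report 2: project built, pays 2, utility 7 - 2 = 5.
So reporting 2 beats truth here (5 > 0).

2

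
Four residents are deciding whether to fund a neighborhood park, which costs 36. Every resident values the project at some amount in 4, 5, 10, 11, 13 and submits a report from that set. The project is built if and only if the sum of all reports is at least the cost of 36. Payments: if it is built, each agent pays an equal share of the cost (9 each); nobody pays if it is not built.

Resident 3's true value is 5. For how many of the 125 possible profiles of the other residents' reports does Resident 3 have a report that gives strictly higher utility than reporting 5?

Others report (5, 13, 13): truth gives -4; report 4 gives 0 > -4. Violating.
Others report (10, 10, 11): truth gives -4; report 4 gives 0 > -4. Violating.
Others report (10, 11, 10): truth gives -4; report 4 gives 0 > -4. Violating.
Others report (11, 10, 10): truth gives -4; report 4 gives 0 > -4. Violating.
Others report (4, 4, 4): truth gives 0; no alternative beats it.
Others report (4, 4, 5): truth gives 0; no alternative beats it.
(Checking all 125 profiles: 6 have a profitable deviation, 119 do not.)

6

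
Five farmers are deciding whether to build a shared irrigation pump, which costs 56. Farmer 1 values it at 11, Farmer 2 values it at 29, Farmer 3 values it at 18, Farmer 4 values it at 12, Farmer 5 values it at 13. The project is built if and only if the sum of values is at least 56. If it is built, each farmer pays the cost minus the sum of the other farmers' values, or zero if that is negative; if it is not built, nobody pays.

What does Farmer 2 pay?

2

Total value 83 ≥ cost 56, so the project is built.
The other farmers' values sum to 54.
Cost minus that sum is 56 - 54 = 2.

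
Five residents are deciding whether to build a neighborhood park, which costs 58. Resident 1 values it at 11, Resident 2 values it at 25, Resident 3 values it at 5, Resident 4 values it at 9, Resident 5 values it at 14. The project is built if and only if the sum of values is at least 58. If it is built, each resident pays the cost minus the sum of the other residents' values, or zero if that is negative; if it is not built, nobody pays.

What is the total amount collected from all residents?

Total value 64 ≥ cost 58, so it is built.
Resident 1: others sum to 53; max(0, 58 - 53) = 5.
Resident 2: others sum to 39; max(0, 58 - 39) = 19.
Resident 3: others sum to 59; max(0, 58 - 59) = 0.
Resident 4: others sum to 55; max(0, 58 - 55) = 3.
Resident 5: others sum to 50; max(0, 58 - 50) = 8.
Total collected = 5 + 19 + 0 + 3 + 8 = 35.

35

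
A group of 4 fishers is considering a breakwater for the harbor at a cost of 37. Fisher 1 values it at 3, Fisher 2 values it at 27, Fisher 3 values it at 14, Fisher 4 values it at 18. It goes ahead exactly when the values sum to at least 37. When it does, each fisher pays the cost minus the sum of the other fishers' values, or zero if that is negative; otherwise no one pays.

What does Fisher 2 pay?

2

Total value 62 ≥ cost 37, so the project is built.
The other fishers' values sum to 35.
Cost minus that sum is 37 - 35 = 2.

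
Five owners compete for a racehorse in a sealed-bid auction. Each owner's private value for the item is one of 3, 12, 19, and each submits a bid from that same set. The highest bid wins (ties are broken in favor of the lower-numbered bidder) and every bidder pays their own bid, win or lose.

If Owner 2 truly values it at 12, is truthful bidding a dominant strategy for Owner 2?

Consider the case where Owner 1 bids 3, Owner 3 bids 3, Owner 4 bids 3 and Owner 5 bids 19.
Truthful bid 12: loses but pays 12, utility -12.
Bid 3 instead: loses but pays 3, utility -3.
Since -3 > -12, bidding 3 is strictly better here, so truthful bidding is not dominant.

No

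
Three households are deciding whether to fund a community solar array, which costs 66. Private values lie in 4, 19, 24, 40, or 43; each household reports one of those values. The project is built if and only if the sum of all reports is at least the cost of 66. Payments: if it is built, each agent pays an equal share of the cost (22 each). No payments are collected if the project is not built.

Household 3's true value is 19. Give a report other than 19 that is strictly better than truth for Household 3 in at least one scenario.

Suppose Household 1 reports 4 and Household 2 reports 43.
Report 19: project built, pays 22, utility 19 - 22 = -3.
Report 4: project not built, utility 0.
So reporting 4 beats truth here (0 > -3).

4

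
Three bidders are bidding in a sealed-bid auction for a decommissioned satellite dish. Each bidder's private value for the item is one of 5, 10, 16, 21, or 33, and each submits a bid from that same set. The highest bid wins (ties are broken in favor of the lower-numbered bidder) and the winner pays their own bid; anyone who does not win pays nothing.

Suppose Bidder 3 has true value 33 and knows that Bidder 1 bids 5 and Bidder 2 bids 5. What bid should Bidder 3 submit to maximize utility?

Bid 5: loses, pays 0, utility 0.
Bid 10: wins, pays 10, utility 33 - 10 = 23.
Bid 16: wins, pays 16, utility 33 - 16 = 17.
Bid 21: wins, pays 21, utility 33 - 21 = 12.
Bid 33: wins, pays 33, utility 33 - 33 = 0.
The best choice is 10 with utility 23.

10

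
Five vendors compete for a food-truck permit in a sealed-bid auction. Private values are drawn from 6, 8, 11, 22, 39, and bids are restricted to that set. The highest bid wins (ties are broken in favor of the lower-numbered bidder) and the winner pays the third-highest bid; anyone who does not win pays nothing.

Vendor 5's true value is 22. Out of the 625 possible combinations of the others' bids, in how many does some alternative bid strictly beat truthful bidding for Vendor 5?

108

Others bid (6, 6, 6, 22): truth gives 0; bid 39 gives 16 > 0. Violating.
Others bid (6, 6, 8, 22): truth gives 0; bid 39 gives 14 > 0. Violating.
Others bid (6, 6, 11, 22): truth gives 0; bid 39 gives 11 > 0. Violating.
Others bid (6, 6, 22, 6): truth gives 0; bid 39 gives 16 > 0. Violating.
Others bid (6, 6, 6, 6): truth gives 16; no alternative beats it.
Others bid (6, 6, 6, 8): truth gives 16; no alternative beats it.
(Checking all 625 profiles: 108 have a profitable deviation, 517 do not.)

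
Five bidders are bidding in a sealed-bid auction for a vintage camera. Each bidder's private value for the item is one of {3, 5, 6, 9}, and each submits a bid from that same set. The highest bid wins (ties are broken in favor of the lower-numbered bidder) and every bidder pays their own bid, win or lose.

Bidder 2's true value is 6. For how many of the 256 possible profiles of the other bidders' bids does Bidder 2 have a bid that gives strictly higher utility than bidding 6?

210

Others bid (3, 3, 3, 3): truth gives 0; bid 5 gives 1 > 0. Violating.
Others bid (3, 3, 3, 5): truth gives 0; bid 5 gives 1 > 0. Violating.
Others bid (3, 3, 3, 9): truth gives -6; bid 3 gives -3 > -6. Violating.
Others bid (3, 3, 5, 3): truth gives 0; bid 5 gives 1 > 0. Violating.
Others bid (3, 3, 3, 6): truth gives 0; no alternative beats it.
Others bid (3, 3, 5, 6): truth gives 0; no alternative beats it.
(Checking all 256 profiles: 210 have a profitable deviation, 46 do not.)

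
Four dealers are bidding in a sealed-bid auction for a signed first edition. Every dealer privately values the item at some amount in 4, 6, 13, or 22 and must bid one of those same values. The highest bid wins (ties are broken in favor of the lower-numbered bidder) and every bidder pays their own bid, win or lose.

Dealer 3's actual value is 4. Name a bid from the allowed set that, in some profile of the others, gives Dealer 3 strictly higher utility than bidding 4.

6

Suppose Dealer 1 bids 4, Dealer 2 bids 4 and Dealer 4 bids 4.
Bid 4: loses but pays 4, utility -4.
Bid 6: wins, pays 6, utility 4 - 6 = -2.
So bidding 6 beats truth here (-2 > -4).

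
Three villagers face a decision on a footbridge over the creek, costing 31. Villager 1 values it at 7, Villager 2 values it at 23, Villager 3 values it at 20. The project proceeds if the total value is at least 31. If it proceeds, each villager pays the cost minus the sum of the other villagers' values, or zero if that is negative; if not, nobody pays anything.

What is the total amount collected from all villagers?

Total value 50 ≥ cost 31, so it is built.
Villager 1: others sum to 43; max(0, 31 - 43) = 0.
Villager 2: others sum to 27; max(0, 31 - 27) = 4.
Villager 3: others sum to 30; max(0, 31 - 30) = 1.
Total collected = 0 + 4 + 1 = 5.

5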